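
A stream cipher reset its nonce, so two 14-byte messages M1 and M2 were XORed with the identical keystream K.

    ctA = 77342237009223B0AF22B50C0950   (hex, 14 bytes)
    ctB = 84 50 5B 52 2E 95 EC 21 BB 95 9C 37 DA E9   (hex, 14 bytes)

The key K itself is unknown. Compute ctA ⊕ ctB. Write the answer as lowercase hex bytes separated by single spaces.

f3 64 79 65 2e 07 cf 91 14 b7 29 3b d3 b9

ctA ⊕ ctB = (M1 ⊕ K) ⊕ (M2 ⊕ K) = M1 ⊕ M2 — the shared key cancels under XOR.
119 ⊕ 132 = 243
 52 ⊕  80 = 100
 34 ⊕  91 = 121
 55 ⊕  82 = 101
  0 ⊕  46 =  46
146 ⊕ 149 =   7
 35 ⊕ 236 = 207
176 ⊕  33 = 145
175 ⊕ 187 =  20
 34 ⊕ 149 = 183
181 ⊕ 156 =  41
 12 ⊕  55 =  59
  9 ⊕ 218 = 211
 80 ⊕ 233 = 185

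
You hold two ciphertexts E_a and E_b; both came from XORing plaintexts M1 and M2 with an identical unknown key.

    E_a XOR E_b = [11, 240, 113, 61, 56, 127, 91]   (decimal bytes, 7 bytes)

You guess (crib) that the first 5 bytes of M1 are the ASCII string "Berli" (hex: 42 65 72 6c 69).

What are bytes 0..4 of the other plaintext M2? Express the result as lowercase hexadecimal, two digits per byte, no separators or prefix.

Since E_a ⊕ E_b = M1 ⊕ M2, XORing with the guessed M1 bytes yields the corresponding M2 bytes: M2 = (E_a ⊕ E_b) ⊕ M1.
0b xor 42 = 49
f0 xor 65 = 95
71 xor 72 = 03
3d xor 6c = 51
38 xor 69 = 51

4995035151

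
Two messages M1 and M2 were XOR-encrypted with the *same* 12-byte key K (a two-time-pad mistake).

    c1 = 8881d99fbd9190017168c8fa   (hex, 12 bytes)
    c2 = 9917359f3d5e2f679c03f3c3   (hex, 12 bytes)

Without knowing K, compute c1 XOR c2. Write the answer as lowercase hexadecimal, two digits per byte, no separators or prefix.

1196ec0080cfbf66ed6b3b39

c1 ⊕ c2 = (M1 ⊕ K) ⊕ (M2 ⊕ K) = M1 ⊕ M2 — the shared key cancels under XOR.
88 xor 99 = 11
81 xor 17 = 96
d9 xor 35 = ec
9f xor 9f = 00
bd xor 3d = 80
91 xor 5e = cf
90 xor 2f = bf
01 xor 67 = 66
71 xor 9c = ed
68 xor 03 = 6b
c8 xor f3 = 3b
fa xor c3 = 39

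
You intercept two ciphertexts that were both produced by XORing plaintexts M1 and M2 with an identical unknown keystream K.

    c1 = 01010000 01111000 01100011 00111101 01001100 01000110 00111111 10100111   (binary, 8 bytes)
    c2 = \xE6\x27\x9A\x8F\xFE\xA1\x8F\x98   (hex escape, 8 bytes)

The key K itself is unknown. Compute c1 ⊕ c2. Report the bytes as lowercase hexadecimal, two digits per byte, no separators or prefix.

b65ff9b2b2e7b03f

c1 ⊕ c2 = (M1 ⊕ K) ⊕ (M2 ⊕ K) = M1 ⊕ M2 — the shared key cancels under XOR.
50 ^ e6 = b6
78 ^ 27 = 5f
63 ^ 9a = f9
3d ^ 8f = b2
4c ^ fe = b2
46 ^ a1 = e7
3f ^ 8f = b0
a7 ^ 98 = 3f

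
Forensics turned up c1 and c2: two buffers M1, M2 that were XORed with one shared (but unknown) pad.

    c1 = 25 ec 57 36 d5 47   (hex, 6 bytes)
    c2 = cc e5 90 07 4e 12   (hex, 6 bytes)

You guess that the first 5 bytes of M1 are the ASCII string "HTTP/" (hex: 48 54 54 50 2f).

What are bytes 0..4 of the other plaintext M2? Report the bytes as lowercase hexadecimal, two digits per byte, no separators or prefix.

a15d9361b4

First, c1 ⊕ c2 = (M1 ⊕ K) ⊕ (M2 ⊕ K) = M1 ⊕ M2, so the key drops out. Then M2 = (M1 ⊕ M2) ⊕ M1 over the first 5 bytes.
byte 0: (25 ^ cc) ^ 48 = e9 ^ 48 = a1
byte 1: (ec ^ e5) ^ 54 = 09 ^ 54 = 5d
byte 2: (57 ^ 90) ^ 54 = c7 ^ 54 = 93
byte 3: (36 ^ 07) ^ 50 = 31 ^ 50 = 61
byte 4: (d5 ^ 4e) ^ 2f = 9b ^ 2f = b4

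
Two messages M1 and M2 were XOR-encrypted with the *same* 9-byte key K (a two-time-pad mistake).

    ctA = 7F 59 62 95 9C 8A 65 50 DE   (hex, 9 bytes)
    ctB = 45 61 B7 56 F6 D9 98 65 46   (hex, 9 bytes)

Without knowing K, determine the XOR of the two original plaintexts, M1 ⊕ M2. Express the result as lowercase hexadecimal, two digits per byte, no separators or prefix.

ctA ⊕ ctB = (M1 ⊕ K) ⊕ (M2 ⊕ K) = M1 ⊕ M2 — the shared key cancels under XOR.
127 xor  69 =  58
 89 xor  97 =  56
 98 xor 183 = 213
149 xor  86 = 195
156 xor 246 = 106
138 xor 217 =  83
101 xor 152 = 253
 80 xor 101 =  53
222 xor  70 = 152

3a38d5c36a53fd3598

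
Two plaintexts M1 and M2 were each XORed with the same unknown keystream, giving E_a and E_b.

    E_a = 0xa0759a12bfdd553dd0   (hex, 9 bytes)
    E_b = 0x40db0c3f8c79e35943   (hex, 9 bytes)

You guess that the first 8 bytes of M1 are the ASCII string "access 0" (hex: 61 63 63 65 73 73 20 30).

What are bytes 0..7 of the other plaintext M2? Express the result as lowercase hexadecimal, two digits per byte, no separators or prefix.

First, E_a ⊕ E_b = (M1 ⊕ K) ⊕ (M2 ⊕ K) = M1 ⊕ M2, so the key drops out. Then M2 = (M1 ⊕ M2) ⊕ M1 over the first 8 bytes.
byte 0: (a0 xor 40) xor 61 = e0 xor 61 = 81
byte 1: (75 xor db) xor 63 = ae xor 63 = cd
byte 2: (9a xor 0c) xor 63 = 96 xor 63 = f5
byte 3: (12 xor 3f) xor 65 = 2d xor 65 = 48
byte 4: (bf xor 8c) xor 73 = 33 xor 73 = 40
byte 5: (dd xor 79) xor 73 = a4 xor 73 = d7
byte 6: (55 xor e3) xor 20 = b6 xor 20 = 96
byte 7: (3d xor 59) xor 30 = 64 xor 30 = 54

81cdf54840d79654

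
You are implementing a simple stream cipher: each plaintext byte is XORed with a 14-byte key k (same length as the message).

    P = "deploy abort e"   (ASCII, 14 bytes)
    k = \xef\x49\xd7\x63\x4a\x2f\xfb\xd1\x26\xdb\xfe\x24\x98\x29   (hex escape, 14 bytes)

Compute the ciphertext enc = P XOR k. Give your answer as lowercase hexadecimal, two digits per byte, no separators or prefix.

01100100 ⊕ 11101111 = 10001011
01100101 ⊕ 01001001 = 00101100
01110000 ⊕ 11010111 = 10100111
01101100 ⊕ 01100011 = 00001111
01101111 ⊕ 01001010 = 00100101
01111001 ⊕ 00101111 = 01010110
00100000 ⊕ 11111011 = 11011011
01100001 ⊕ 11010001 = 10110000
01100010 ⊕ 00100110 = 01000100
01101111 ⊕ 11011011 = 10110100
01110010 ⊕ 11111110 = 10001100
01110100 ⊕ 00100100 = 01010000
00100000 ⊕ 10011000 = 10111000
01100101 ⊕ 00101001 = 01001100

8b2ca70f2556dbb044b48c50b84c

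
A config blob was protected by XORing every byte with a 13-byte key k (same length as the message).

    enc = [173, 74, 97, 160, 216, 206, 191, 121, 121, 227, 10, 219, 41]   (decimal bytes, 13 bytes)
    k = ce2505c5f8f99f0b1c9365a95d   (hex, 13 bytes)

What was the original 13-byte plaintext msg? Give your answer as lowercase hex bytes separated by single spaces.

ad ^ ce = 63
4a ^ 25 = 6f
61 ^ 05 = 64
a0 ^ c5 = 65
d8 ^ f8 = 20
ce ^ f9 = 37
bf ^ 9f = 20
79 ^ 0b = 72
79 ^ 1c = 65
e3 ^ 93 = 70
0a ^ 65 = 6f
db ^ a9 = 72
29 ^ 5d = 74

63 6f 64 65 20 37 20 72 65 70 6f 72 74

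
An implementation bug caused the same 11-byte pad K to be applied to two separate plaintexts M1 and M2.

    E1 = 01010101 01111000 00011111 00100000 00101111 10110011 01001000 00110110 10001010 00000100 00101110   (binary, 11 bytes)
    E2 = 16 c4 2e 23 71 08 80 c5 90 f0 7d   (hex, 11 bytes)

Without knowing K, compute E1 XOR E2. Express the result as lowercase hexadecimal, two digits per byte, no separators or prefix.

E1 ⊕ E2 = (M1 ⊕ K) ⊕ (M2 ⊕ K) = M1 ⊕ M2 — the shared key cancels under XOR.
55 XOR 16 = 43
78 XOR c4 = bc
1f XOR 2e = 31
20 XOR 23 = 03
2f XOR 71 = 5e
b3 XOR 08 = bb
48 XOR 80 = c8
36 XOR c5 = f3
8a XOR 90 = 1a
04 XOR f0 = f4
2e XOR 7d = 53

43bc31035ebbc8f31af453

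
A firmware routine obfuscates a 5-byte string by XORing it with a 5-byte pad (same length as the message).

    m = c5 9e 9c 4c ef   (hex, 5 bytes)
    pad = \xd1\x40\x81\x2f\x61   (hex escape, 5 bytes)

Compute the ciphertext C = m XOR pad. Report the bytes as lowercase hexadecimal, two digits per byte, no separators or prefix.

14de1d638e

XOR is its own inverse, so applying the key byte-wise gives the result directly.
byte 0: 11000101 XOR 11010001 = 00010100
byte 1: 10011110 XOR 01000000 = 11011110
byte 2: 10011100 XOR 10000001 = 00011101
byte 3: 01001100 XOR 00101111 = 01100011
byte 4: 11101111 XOR 01100001 = 10001110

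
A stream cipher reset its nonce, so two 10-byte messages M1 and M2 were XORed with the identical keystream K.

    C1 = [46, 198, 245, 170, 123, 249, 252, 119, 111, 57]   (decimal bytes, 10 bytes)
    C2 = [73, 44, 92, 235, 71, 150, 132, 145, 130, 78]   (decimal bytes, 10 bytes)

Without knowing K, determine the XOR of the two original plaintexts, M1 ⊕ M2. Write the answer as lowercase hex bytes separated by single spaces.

67 ea a9 41 3c 6f 78 e6 ed 77

C1 ⊕ C2 = (M1 ⊕ K) ⊕ (M2 ⊕ K) = M1 ⊕ M2 — the shared key cancels under XOR.
00101110 ^ 01001001 = 01100111
11000110 ^ 00101100 = 11101010
11110101 ^ 01011100 = 10101001
10101010 ^ 11101011 = 01000001
01111011 ^ 01000111 = 00111100
11111001 ^ 10010110 = 01101111
11111100 ^ 10000100 = 01111000
01110111 ^ 10010001 = 11100110
01101111 ^ 10000010 = 11101101
00111001 ^ 01001110 = 01110111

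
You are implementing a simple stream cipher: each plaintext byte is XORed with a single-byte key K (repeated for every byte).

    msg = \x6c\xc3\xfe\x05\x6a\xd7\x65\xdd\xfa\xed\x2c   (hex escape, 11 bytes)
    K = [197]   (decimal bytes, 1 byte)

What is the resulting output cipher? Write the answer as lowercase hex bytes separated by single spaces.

a9 06 3b c0 af 12 a0 18 3f 28 e9

The 1-byte key repeats, so the effective keystream is c5 c5 c5 c5 c5 c5 c5 c5 c5 c5 c5.
byte 0: 6c xor c5 = a9
byte 1: c3 xor c5 = 06
byte 2: fe xor c5 = 3b
byte 3: 05 xor c5 = c0
byte 4: 6a xor c5 = af
byte 5: d7 xor c5 = 12
byte 6: 65 xor c5 = a0
byte 7: dd xor c5 = 18
byte 8: fa xor c5 = 3f
byte 9: ed xor c5 = 28
byte 10: 2c xor c5 = e9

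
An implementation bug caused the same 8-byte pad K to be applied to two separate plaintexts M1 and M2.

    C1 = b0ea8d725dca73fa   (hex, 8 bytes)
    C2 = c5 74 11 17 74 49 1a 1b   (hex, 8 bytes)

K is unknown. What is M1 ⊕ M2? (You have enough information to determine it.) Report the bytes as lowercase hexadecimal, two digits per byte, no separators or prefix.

C1 ⊕ C2 = (M1 ⊕ K) ⊕ (M2 ⊕ K) = M1 ⊕ M2 — the shared key cancels under XOR.
byte 0: 10110000 ^ 11000101 = 01110101
byte 1: 11101010 ^ 01110100 = 10011110
byte 2: 10001101 ^ 00010001 = 10011100
byte 3: 01110010 ^ 00010111 = 01100101
byte 4: 01011101 ^ 01110100 = 00101001
byte 5: 11001010 ^ 01001001 = 10000011
byte 6: 01110011 ^ 00011010 = 01101001
byte 7: 11111010 ^ 00011011 = 11100001

759e9c65298369e1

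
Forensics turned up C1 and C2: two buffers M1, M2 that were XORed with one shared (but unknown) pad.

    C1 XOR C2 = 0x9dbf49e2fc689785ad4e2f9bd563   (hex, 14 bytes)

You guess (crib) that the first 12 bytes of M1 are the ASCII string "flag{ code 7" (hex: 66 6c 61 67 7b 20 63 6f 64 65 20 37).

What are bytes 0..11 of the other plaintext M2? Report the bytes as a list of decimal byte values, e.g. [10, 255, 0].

[251, 211, 40, 133, 135, 72, 244, 234, 201, 43, 15, 172]

Since C1 ⊕ C2 = M1 ⊕ M2, XORing with the guessed M1 bytes yields the corresponding M2 bytes: M2 = (C1 ⊕ C2) ⊕ M1.
9d xor 66 = fb
bf xor 6c = d3
49 xor 61 = 28
e2 xor 67 = 85
fc xor 7b = 87
68 xor 20 = 48
97 xor 63 = f4
85 xor 6f = ea
ad xor 64 = c9
4e xor 65 = 2b
2f xor 20 = 0f
9b xor 37 = ac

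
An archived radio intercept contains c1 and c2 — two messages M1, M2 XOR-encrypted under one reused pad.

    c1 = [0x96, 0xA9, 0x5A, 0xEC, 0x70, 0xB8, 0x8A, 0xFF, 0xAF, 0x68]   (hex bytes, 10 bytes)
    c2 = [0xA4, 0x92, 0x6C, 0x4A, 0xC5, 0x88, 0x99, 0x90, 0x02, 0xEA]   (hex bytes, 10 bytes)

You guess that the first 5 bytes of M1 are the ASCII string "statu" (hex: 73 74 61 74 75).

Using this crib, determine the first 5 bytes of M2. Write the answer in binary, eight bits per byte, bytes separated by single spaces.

01000001 01001111 01010111 11010010 11000000

First, c1 ⊕ c2 = (M1 ⊕ K) ⊕ (M2 ⊕ K) = M1 ⊕ M2, so the key drops out. Then M2 = (M1 ⊕ M2) ⊕ M1 over the first 5 bytes.
byte 0: (96 XOR a4) XOR 73 = 32 XOR 73 = 41
byte 1: (a9 XOR 92) XOR 74 = 3b XOR 74 = 4f
byte 2: (5a XOR 6c) XOR 61 = 36 XOR 61 = 57
byte 3: (ec XOR 4a) XOR 74 = a6 XOR 74 = d2
byte 4: (70 XOR c5) XOR 75 = b5 XOR 75 = c0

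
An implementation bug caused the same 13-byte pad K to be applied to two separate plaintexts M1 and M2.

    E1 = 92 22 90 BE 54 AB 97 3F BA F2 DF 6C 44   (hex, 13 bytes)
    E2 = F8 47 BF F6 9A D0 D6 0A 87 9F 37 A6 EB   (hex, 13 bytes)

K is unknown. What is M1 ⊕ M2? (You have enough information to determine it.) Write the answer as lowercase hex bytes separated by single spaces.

E1 ⊕ E2 = (M1 ⊕ K) ⊕ (M2 ⊕ K) = M1 ⊕ M2 — the shared key cancels under XOR.
92 xor f8 = 6a
22 xor 47 = 65
90 xor bf = 2f
be xor f6 = 48
54 xor 9a = ce
ab xor d0 = 7b
97 xor d6 = 41
3f xor 0a = 35
ba xor 87 = 3d
f2 xor 9f = 6d
df xor 37 = e8
6c xor a6 = ca
44 xor eb = af

6a 65 2f 48 ce 7b 41 35 3d 6d e8 ca af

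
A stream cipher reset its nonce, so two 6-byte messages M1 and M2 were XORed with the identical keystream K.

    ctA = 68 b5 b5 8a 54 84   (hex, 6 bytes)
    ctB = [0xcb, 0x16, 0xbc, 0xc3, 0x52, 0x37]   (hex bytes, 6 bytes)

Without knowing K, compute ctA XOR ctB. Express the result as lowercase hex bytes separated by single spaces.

ctA ⊕ ctB = (M1 ⊕ K) ⊕ (M2 ⊕ K) = M1 ⊕ M2 — the shared key cancels under XOR.
byte 0: 68 ⊕ cb = a3
byte 1: b5 ⊕ 16 = a3
byte 2: b5 ⊕ bc = 09
byte 3: 8a ⊕ c3 = 49
byte 4: 54 ⊕ 52 = 06
byte 5: 84 ⊕ 37 = b3

a3 a3 09 49 06 b3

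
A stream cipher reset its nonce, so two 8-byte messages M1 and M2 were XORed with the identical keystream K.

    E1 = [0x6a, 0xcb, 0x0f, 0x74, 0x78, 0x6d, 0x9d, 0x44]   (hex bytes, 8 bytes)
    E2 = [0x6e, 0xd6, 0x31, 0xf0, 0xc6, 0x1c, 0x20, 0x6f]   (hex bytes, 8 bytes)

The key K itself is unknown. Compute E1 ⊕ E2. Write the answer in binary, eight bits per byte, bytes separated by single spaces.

E1 ⊕ E2 = (M1 ⊕ K) ⊕ (M2 ⊕ K) = M1 ⊕ M2 — the shared key cancels under XOR.
6a ^ 6e = 04
cb ^ d6 = 1d
0f ^ 31 = 3e
74 ^ f0 = 84
78 ^ c6 = be
6d ^ 1c = 71
9d ^ 20 = bd
44 ^ 6f = 2b

00000100 00011101 00111110 10000100 10111110 01110001 10111101 00101011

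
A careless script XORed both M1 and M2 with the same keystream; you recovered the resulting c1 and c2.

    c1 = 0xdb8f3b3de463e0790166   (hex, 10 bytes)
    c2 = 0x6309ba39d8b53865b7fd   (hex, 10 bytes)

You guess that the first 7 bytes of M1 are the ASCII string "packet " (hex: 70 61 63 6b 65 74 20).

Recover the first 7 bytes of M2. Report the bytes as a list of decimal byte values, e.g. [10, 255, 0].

[200, 231, 226, 111, 89, 162, 248]

First, c1 ⊕ c2 = (M1 ⊕ K) ⊕ (M2 ⊕ K) = M1 ⊕ M2, so the key drops out. Then M2 = (M1 ⊕ M2) ⊕ M1 over the first 7 bytes.
byte 0: (db XOR 63) XOR 70 = b8 XOR 70 = c8
byte 1: (8f XOR 09) XOR 61 = 86 XOR 61 = e7
byte 2: (3b XOR ba) XOR 63 = 81 XOR 63 = e2
byte 3: (3d XOR 39) XOR 6b = 04 XOR 6b = 6f
byte 4: (e4 XOR d8) XOR 65 = 3c XOR 65 = 59
byte 5: (63 XOR b5) XOR 74 = d6 XOR 74 = a2
byte 6: (e0 XOR 38) XOR 20 = d8 XOR 20 = f8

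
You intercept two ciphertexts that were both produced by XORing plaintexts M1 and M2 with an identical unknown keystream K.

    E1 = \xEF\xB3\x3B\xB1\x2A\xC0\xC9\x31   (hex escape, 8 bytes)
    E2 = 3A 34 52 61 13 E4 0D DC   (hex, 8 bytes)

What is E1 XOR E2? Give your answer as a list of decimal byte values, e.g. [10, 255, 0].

[213, 135, 105, 208, 57, 36, 196, 237]

E1 ⊕ E2 = (M1 ⊕ K) ⊕ (M2 ⊕ K) = M1 ⊕ M2 — the shared key cancels under XOR.
byte 0: ef xor 3a = d5
byte 1: b3 xor 34 = 87
byte 2: 3b xor 52 = 69
byte 3: b1 xor 61 = d0
byte 4: 2a xor 13 = 39
byte 5: c0 xor e4 = 24
byte 6: c9 xor 0d = c4
byte 7: 31 xor dc = ed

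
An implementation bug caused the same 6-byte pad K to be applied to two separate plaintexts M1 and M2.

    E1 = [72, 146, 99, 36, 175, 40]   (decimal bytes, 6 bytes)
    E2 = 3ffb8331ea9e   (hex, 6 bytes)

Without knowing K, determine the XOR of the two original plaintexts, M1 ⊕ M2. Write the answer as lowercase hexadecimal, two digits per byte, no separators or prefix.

E1 ⊕ E2 = (M1 ⊕ K) ⊕ (M2 ⊕ K) = M1 ⊕ M2 — the shared key cancels under XOR.
byte 0: 48 XOR 3f = 77
byte 1: 92 XOR fb = 69
byte 2: 63 XOR 83 = e0
byte 3: 24 XOR 31 = 15
byte 4: af XOR ea = 45
byte 5: 28 XOR 9e = b6

7769e01545b6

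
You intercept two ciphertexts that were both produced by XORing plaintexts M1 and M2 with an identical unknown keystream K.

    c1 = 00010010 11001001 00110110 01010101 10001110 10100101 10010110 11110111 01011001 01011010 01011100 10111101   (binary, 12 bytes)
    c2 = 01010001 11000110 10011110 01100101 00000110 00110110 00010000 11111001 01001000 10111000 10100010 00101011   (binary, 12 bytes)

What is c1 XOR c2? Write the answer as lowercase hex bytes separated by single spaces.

c1 ⊕ c2 = (M1 ⊕ K) ⊕ (M2 ⊕ K) = M1 ⊕ M2 — the shared key cancels under XOR.
00010010 ^ 01010001 = 01000011
11001001 ^ 11000110 = 00001111
00110110 ^ 10011110 = 10101000
01010101 ^ 01100101 = 00110000
10001110 ^ 00000110 = 10001000
10100101 ^ 00110110 = 10010011
10010110 ^ 00010000 = 10000110
11110111 ^ 11111001 = 00001110
01011001 ^ 01001000 = 00010001
01011010 ^ 10111000 = 11100010
01011100 ^ 10100010 = 11111110
10111101 ^ 00101011 = 10010110

43 0f a8 30 88 93 86 0e 11 e2 fe 96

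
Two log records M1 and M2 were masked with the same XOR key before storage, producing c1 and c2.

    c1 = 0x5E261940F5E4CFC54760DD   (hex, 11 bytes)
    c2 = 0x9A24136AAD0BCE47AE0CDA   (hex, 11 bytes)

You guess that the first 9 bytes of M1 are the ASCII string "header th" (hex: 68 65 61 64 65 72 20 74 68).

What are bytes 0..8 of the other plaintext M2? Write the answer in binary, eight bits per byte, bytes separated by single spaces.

First, c1 ⊕ c2 = (M1 ⊕ K) ⊕ (M2 ⊕ K) = M1 ⊕ M2, so the key drops out. Then M2 = (M1 ⊕ M2) ⊕ M1 over the first 9 bytes.
byte 0: (5e ⊕ 9a) ⊕ 68 = c4 ⊕ 68 = ac
byte 1: (26 ⊕ 24) ⊕ 65 = 02 ⊕ 65 = 67
byte 2: (19 ⊕ 13) ⊕ 61 = 0a ⊕ 61 = 6b
byte 3: (40 ⊕ 6a) ⊕ 64 = 2a ⊕ 64 = 4e
byte 4: (f5 ⊕ ad) ⊕ 65 = 58 ⊕ 65 = 3d
byte 5: (e4 ⊕ 0b) ⊕ 72 = ef ⊕ 72 = 9d
byte 6: (cf ⊕ ce) ⊕ 20 = 01 ⊕ 20 = 21
byte 7: (c5 ⊕ 47) ⊕ 74 = 82 ⊕ 74 = f6
byte 8: (47 ⊕ ae) ⊕ 68 = e9 ⊕ 68 = 81

10101100 01100111 01101011 01001110 00111101 10011101 00100001 11110110 10000001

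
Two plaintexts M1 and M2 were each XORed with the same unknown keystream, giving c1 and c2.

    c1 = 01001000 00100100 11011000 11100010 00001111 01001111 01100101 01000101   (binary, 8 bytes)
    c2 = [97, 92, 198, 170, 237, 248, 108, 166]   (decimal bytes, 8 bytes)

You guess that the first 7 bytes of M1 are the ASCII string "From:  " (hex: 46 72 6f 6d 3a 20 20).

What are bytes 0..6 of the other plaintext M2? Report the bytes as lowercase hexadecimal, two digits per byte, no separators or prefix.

6f0a7125d89729

First, c1 ⊕ c2 = (M1 ⊕ K) ⊕ (M2 ⊕ K) = M1 ⊕ M2, so the key drops out. Then M2 = (M1 ⊕ M2) ⊕ M1 over the first 7 bytes.
byte 0: (48 XOR 61) XOR 46 = 29 XOR 46 = 6f
byte 1: (24 XOR 5c) XOR 72 = 78 XOR 72 = 0a
byte 2: (d8 XOR c6) XOR 6f = 1e XOR 6f = 71
byte 3: (e2 XOR aa) XOR 6d = 48 XOR 6d = 25
byte 4: (0f XOR ed) XOR 3a = e2 XOR 3a = d8
byte 5: (4f XOR f8) XOR 20 = b7 XOR 20 = 97
byte 6: (65 XOR 6c) XOR 20 = 09 XOR 20 = 29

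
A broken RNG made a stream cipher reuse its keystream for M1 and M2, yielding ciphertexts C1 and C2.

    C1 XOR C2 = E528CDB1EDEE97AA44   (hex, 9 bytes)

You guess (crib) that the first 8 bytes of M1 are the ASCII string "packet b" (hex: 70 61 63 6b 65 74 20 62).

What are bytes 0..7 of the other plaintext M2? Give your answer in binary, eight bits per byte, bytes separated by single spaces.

Since C1 ⊕ C2 = M1 ⊕ M2, XORing with the guessed M1 bytes yields the corresponding M2 bytes: M2 = (C1 ⊕ C2) ⊕ M1.
e5 ⊕ 70 = 95
28 ⊕ 61 = 49
cd ⊕ 63 = ae
b1 ⊕ 6b = da
ed ⊕ 65 = 88
ee ⊕ 74 = 9a
97 ⊕ 20 = b7
aa ⊕ 62 = c8

10010101 01001001 10101110 11011010 10001000 10011010 10110111 11001000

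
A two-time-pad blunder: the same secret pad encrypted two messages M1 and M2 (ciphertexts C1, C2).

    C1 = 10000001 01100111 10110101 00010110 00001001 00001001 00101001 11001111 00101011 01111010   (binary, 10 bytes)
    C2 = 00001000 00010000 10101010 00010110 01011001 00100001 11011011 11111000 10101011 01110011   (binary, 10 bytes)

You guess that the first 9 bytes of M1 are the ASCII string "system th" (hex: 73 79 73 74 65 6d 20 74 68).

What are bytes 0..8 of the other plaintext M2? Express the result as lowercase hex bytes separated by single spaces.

fa 0e 6c 74 35 45 d2 43 e8

First, C1 ⊕ C2 = (M1 ⊕ K) ⊕ (M2 ⊕ K) = M1 ⊕ M2, so the key drops out. Then M2 = (M1 ⊕ M2) ⊕ M1 over the first 9 bytes.
byte 0: (81 ^ 08) ^ 73 = 89 ^ 73 = fa
byte 1: (67 ^ 10) ^ 79 = 77 ^ 79 = 0e
byte 2: (b5 ^ aa) ^ 73 = 1f ^ 73 = 6c
byte 3: (16 ^ 16) ^ 74 = 00 ^ 74 = 74
byte 4: (09 ^ 59) ^ 65 = 50 ^ 65 = 35
byte 5: (09 ^ 21) ^ 6d = 28 ^ 6d = 45
byte 6: (29 ^ db) ^ 20 = f2 ^ 20 = d2
byte 7: (cf ^ f8) ^ 74 = 37 ^ 74 = 43
byte 8: (2b ^ ab) ^ 68 = 80 ^ 68 = e8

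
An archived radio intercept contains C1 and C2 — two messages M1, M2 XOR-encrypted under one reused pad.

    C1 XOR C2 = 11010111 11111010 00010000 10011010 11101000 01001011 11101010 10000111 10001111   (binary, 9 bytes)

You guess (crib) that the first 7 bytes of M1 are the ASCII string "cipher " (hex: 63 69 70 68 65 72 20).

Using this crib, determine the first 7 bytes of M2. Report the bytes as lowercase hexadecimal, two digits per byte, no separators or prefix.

b49360f28d39ca

Since C1 ⊕ C2 = M1 ⊕ M2, XORing with the guessed M1 bytes yields the corresponding M2 bytes: M2 = (C1 ⊕ C2) ⊕ M1.
215 xor  99 = 180
250 xor 105 = 147
 16 xor 112 =  96
154 xor 104 = 242
232 xor 101 = 141
 75 xor 114 =  57
234 xor  32 = 202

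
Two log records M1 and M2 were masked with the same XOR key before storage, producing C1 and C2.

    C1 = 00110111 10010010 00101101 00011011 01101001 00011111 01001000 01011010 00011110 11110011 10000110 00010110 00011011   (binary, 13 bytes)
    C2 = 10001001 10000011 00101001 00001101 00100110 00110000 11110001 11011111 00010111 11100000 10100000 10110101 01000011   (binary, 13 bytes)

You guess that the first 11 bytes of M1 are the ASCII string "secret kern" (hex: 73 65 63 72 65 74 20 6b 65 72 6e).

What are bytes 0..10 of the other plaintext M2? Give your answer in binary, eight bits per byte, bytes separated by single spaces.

First, C1 ⊕ C2 = (M1 ⊕ K) ⊕ (M2 ⊕ K) = M1 ⊕ M2, so the key drops out. Then M2 = (M1 ⊕ M2) ⊕ M1 over the first 11 bytes.
byte 0: (37 xor 89) xor 73 = be xor 73 = cd
byte 1: (92 xor 83) xor 65 = 11 xor 65 = 74
byte 2: (2d xor 29) xor 63 = 04 xor 63 = 67
byte 3: (1b xor 0d) xor 72 = 16 xor 72 = 64
byte 4: (69 xor 26) xor 65 = 4f xor 65 = 2a
byte 5: (1f xor 30) xor 74 = 2f xor 74 = 5b
byte 6: (48 xor f1) xor 20 = b9 xor 20 = 99
byte 7: (5a xor df) xor 6b = 85 xor 6b = ee
byte 8: (1e xor 17) xor 65 = 09 xor 65 = 6c
byte 9: (f3 xor e0) xor 72 = 13 xor 72 = 61
byte 10: (86 xor a0) xor 6e = 26 xor 6e = 48

11001101 01110100 01100111 01100100 00101010 01011011 10011001 11101110 01101100 01100001 01001000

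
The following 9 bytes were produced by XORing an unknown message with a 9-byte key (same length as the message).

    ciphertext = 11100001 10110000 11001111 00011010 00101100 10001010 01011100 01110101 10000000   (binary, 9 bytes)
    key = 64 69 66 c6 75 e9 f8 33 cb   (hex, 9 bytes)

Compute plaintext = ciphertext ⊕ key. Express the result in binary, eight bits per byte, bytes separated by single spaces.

10000101 11011001 10101001 11011100 01011001 01100011 10100100 01000110 01001011

XOR is its own inverse, so applying the key byte-wise gives the result directly.
byte 0: e1 ⊕ 64 = 85
byte 1: b0 ⊕ 69 = d9
byte 2: cf ⊕ 66 = a9
byte 3: 1a ⊕ c6 = dc
byte 4: 2c ⊕ 75 = 59
byte 5: 8a ⊕ e9 = 63
byte 6: 5c ⊕ f8 = a4
byte 7: 75 ⊕ 33 = 46
byte 8: 80 ⊕ cb = 4b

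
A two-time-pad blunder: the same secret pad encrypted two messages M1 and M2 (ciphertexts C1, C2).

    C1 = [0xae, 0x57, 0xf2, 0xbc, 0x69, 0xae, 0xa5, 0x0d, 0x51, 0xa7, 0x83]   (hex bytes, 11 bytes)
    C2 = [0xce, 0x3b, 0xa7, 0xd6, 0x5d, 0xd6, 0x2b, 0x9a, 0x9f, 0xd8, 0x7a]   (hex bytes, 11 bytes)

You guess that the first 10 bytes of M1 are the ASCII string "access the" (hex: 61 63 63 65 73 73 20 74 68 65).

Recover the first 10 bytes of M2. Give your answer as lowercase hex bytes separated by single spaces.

01 0f 36 0f 47 0b ae e3 a6 1a

First, C1 ⊕ C2 = (M1 ⊕ K) ⊕ (M2 ⊕ K) = M1 ⊕ M2, so the key drops out. Then M2 = (M1 ⊕ M2) ⊕ M1 over the first 10 bytes.
byte 0: (ae XOR ce) XOR 61 = 60 XOR 61 = 01
byte 1: (57 XOR 3b) XOR 63 = 6c XOR 63 = 0f
byte 2: (f2 XOR a7) XOR 63 = 55 XOR 63 = 36
byte 3: (bc XOR d6) XOR 65 = 6a XOR 65 = 0f
byte 4: (69 XOR 5d) XOR 73 = 34 XOR 73 = 47
byte 5: (ae XOR d6) XOR 73 = 78 XOR 73 = 0b
byte 6: (a5 XOR 2b) XOR 20 = 8e XOR 20 = ae
byte 7: (0d XOR 9a) XOR 74 = 97 XOR 74 = e3
byte 8: (51 XOR 9f) XOR 68 = ce XOR 68 = a6
byte 9: (a7 XOR d8) XOR 65 = 7f XOR 65 = 1a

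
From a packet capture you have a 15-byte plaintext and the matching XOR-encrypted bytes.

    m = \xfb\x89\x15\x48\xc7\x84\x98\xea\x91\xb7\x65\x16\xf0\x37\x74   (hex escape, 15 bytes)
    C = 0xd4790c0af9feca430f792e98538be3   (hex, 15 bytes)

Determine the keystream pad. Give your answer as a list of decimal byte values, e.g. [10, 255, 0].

[47, 240, 25, 66, 62, 122, 82, 169, 158, 206, 75, 142, 163, 188, 151]

Since C = m ⊕ pad, XORing both sides with m gives pad = m ⊕ C.
11111011 ⊕ 11010100 = 00101111
10001001 ⊕ 01111001 = 11110000
00010101 ⊕ 00001100 = 00011001
01001000 ⊕ 00001010 = 01000010
11000111 ⊕ 11111001 = 00111110
10000100 ⊕ 11111110 = 01111010
10011000 ⊕ 11001010 = 01010010
11101010 ⊕ 01000011 = 10101001
10010001 ⊕ 00001111 = 10011110
10110111 ⊕ 01111001 = 11001110
01100101 ⊕ 00101110 = 01001011
00010110 ⊕ 10011000 = 10001110
11110000 ⊕ 01010011 = 10100011
00110111 ⊕ 10001011 = 10111100
01110100 ⊕ 11100011 = 10010111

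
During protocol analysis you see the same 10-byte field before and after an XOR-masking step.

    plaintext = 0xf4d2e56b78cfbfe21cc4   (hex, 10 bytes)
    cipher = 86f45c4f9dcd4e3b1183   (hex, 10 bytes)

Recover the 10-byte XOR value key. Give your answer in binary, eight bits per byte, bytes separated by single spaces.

01110010 00100110 10111001 00100100 11100101 00000010 11110001 11011001 00001101 01000111

Since cipher = plaintext ⊕ key, XORing both sides with plaintext gives key = plaintext ⊕ cipher.
f4 ^ 86 = 72
d2 ^ f4 = 26
e5 ^ 5c = b9
6b ^ 4f = 24
78 ^ 9d = e5
cf ^ cd = 02
bf ^ 4e = f1
e2 ^ 3b = d9
1c ^ 11 = 0d
c4 ^ 83 = 47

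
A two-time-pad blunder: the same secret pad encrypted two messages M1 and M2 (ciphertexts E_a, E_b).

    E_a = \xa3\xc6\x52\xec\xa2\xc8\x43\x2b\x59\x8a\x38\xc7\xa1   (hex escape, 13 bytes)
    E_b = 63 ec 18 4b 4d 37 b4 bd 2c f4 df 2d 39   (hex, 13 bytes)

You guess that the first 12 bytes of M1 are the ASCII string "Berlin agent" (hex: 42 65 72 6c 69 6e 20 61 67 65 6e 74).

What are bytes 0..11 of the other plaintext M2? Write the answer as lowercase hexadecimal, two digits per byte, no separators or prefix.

824f38cb8691d7f7121b899e

First, E_a ⊕ E_b = (M1 ⊕ K) ⊕ (M2 ⊕ K) = M1 ⊕ M2, so the key drops out. Then M2 = (M1 ⊕ M2) ⊕ M1 over the first 12 bytes.
byte 0: (a3 ⊕ 63) ⊕ 42 = c0 ⊕ 42 = 82
byte 1: (c6 ⊕ ec) ⊕ 65 = 2a ⊕ 65 = 4f
byte 2: (52 ⊕ 18) ⊕ 72 = 4a ⊕ 72 = 38
byte 3: (ec ⊕ 4b) ⊕ 6c = a7 ⊕ 6c = cb
byte 4: (a2 ⊕ 4d) ⊕ 69 = ef ⊕ 69 = 86
byte 5: (c8 ⊕ 37) ⊕ 6e = ff ⊕ 6e = 91
byte 6: (43 ⊕ b4) ⊕ 20 = f7 ⊕ 20 = d7
byte 7: (2b ⊕ bd) ⊕ 61 = 96 ⊕ 61 = f7
byte 8: (59 ⊕ 2c) ⊕ 67 = 75 ⊕ 67 = 12
byte 9: (8a ⊕ f4) ⊕ 65 = 7e ⊕ 65 = 1b
byte 10: (38 ⊕ df) ⊕ 6e = e7 ⊕ 6e = 89
byte 11: (c7 ⊕ 2d) ⊕ 74 = ea ⊕ 74 = 9e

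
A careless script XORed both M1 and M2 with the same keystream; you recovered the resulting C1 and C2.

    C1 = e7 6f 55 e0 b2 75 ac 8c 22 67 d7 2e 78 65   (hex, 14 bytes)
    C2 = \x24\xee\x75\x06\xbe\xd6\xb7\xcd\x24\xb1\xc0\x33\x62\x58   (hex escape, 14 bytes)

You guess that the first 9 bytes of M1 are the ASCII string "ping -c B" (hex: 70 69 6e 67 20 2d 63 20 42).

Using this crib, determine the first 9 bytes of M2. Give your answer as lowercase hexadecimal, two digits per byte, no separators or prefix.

b3e84e812c8e786144

First, C1 ⊕ C2 = (M1 ⊕ K) ⊕ (M2 ⊕ K) = M1 ⊕ M2, so the key drops out. Then M2 = (M1 ⊕ M2) ⊕ M1 over the first 9 bytes.
byte 0: (e7 XOR 24) XOR 70 = c3 XOR 70 = b3
byte 1: (6f XOR ee) XOR 69 = 81 XOR 69 = e8
byte 2: (55 XOR 75) XOR 6e = 20 XOR 6e = 4e
byte 3: (e0 XOR 06) XOR 67 = e6 XOR 67 = 81
byte 4: (b2 XOR be) XOR 20 = 0c XOR 20 = 2c
byte 5: (75 XOR d6) XOR 2d = a3 XOR 2d = 8e
byte 6: (ac XOR b7) XOR 63 = 1b XOR 63 = 78
byte 7: (8c XOR cd) XOR 20 = 41 XOR 20 = 61
byte 8: (22 XOR 24) XOR 42 = 06 XOR 42 = 44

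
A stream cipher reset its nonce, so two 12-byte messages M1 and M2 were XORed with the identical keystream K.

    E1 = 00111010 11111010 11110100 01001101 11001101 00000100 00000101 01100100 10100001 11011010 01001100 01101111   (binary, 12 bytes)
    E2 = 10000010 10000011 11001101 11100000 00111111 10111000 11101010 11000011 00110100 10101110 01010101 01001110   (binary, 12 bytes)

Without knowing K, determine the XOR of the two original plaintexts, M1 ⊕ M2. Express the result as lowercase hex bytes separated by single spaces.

E1 ⊕ E2 = (M1 ⊕ K) ⊕ (M2 ⊕ K) = M1 ⊕ M2 — the shared key cancels under XOR.
3a ⊕ 82 = b8
fa ⊕ 83 = 79
f4 ⊕ cd = 39
4d ⊕ e0 = ad
cd ⊕ 3f = f2
04 ⊕ b8 = bc
05 ⊕ ea = ef
64 ⊕ c3 = a7
a1 ⊕ 34 = 95
da ⊕ ae = 74
4c ⊕ 55 = 19
6f ⊕ 4e = 21

b8 79 39 ad f2 bc ef a7 95 74 19 21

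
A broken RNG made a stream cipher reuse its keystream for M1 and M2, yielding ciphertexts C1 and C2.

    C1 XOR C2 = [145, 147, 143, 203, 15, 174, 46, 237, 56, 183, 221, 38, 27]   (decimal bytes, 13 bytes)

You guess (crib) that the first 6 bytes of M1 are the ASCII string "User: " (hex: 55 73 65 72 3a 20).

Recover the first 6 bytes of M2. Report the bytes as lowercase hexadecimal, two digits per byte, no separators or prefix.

Since C1 ⊕ C2 = M1 ⊕ M2, XORing with the guessed M1 bytes yields the corresponding M2 bytes: M2 = (C1 ⊕ C2) ⊕ M1.
145 xor  85 = 196
147 xor 115 = 224
143 xor 101 = 234
203 xor 114 = 185
 15 xor  58 =  53
174 xor  32 = 142

c4e0eab9358e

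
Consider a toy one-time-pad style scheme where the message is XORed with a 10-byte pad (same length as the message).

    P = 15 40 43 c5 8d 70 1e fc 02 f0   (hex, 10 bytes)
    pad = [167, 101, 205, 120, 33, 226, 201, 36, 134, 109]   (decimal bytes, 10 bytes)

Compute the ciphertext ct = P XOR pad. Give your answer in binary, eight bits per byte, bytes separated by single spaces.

XOR is its own inverse, so applying the key byte-wise gives the result directly.
byte 0:  21 ^ 167 = 178
byte 1:  64 ^ 101 =  37
byte 2:  67 ^ 205 = 142
byte 3: 197 ^ 120 = 189
byte 4: 141 ^  33 = 172
byte 5: 112 ^ 226 = 146
byte 6:  30 ^ 201 = 215
byte 7: 252 ^  36 = 216
byte 8:   2 ^ 134 = 132
byte 9: 240 ^ 109 = 157

10110010 00100101 10001110 10111101 10101100 10010010 11010111 11011000 10000100 10011101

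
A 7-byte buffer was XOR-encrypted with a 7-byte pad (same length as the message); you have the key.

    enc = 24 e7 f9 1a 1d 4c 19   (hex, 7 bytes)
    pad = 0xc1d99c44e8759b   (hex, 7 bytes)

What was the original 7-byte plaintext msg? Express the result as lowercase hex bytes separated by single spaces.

24 ^ c1 = e5
e7 ^ d9 = 3e
f9 ^ 9c = 65
1a ^ 44 = 5e
1d ^ e8 = f5
4c ^ 75 = 39
19 ^ 9b = 82

e5 3e 65 5e f5 39 82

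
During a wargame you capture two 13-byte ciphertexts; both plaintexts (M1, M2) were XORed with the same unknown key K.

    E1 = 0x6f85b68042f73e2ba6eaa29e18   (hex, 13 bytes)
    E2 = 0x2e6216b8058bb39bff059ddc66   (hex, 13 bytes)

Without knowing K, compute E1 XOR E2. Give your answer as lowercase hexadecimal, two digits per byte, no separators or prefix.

E1 ⊕ E2 = (M1 ⊕ K) ⊕ (M2 ⊕ K) = M1 ⊕ M2 — the shared key cancels under XOR.
byte 0: 6f ⊕ 2e = 41
byte 1: 85 ⊕ 62 = e7
byte 2: b6 ⊕ 16 = a0
byte 3: 80 ⊕ b8 = 38
byte 4: 42 ⊕ 05 = 47
byte 5: f7 ⊕ 8b = 7c
byte 6: 3e ⊕ b3 = 8d
byte 7: 2b ⊕ 9b = b0
byte 8: a6 ⊕ ff = 59
byte 9: ea ⊕ 05 = ef
byte 10: a2 ⊕ 9d = 3f
byte 11: 9e ⊕ dc = 42
byte 12: 18 ⊕ 66 = 7e

41e7a038477c8db059ef3f427e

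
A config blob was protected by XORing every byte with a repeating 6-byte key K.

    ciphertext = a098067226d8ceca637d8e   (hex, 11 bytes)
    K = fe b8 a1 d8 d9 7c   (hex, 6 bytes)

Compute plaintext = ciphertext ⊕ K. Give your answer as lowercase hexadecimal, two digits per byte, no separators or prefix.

The 6-byte key repeats, so the effective keystream is fe b8 a1 d8 d9 7c fe b8 a1 d8 d9.
byte 0: a0 xor fe = 5e
byte 1: 98 xor b8 = 20
byte 2: 06 xor a1 = a7
byte 3: 72 xor d8 = aa
byte 4: 26 xor d9 = ff
byte 5: d8 xor 7c = a4
byte 6: ce xor fe = 30
byte 7: ca xor b8 = 72
byte 8: 63 xor a1 = c2
byte 9: 7d xor d8 = a5
byte 10: 8e xor d9 = 57

5e20a7aaffa43072c2a557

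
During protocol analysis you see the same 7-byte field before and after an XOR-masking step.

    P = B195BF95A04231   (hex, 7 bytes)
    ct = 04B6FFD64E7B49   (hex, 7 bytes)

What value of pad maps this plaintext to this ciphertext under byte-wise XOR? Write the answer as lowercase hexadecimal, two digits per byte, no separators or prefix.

b5234043ee3978

Since ct = P ⊕ pad, XORing both sides with P gives pad = P ⊕ ct.
byte 0: b1 xor 04 = b5
byte 1: 95 xor b6 = 23
byte 2: bf xor ff = 40
byte 3: 95 xor d6 = 43
byte 4: a0 xor 4e = ee
byte 5: 42 xor 7b = 39
byte 6: 31 xor 49 = 78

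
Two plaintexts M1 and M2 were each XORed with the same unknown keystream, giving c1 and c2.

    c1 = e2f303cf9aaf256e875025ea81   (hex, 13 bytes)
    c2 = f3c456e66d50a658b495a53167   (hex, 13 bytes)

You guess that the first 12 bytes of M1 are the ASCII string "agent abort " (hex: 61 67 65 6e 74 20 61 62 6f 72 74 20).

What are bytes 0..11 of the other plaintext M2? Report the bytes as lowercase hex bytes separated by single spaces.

70 50 30 47 83 df e2 54 5c b7 f4 fb

First, c1 ⊕ c2 = (M1 ⊕ K) ⊕ (M2 ⊕ K) = M1 ⊕ M2, so the key drops out. Then M2 = (M1 ⊕ M2) ⊕ M1 over the first 12 bytes.
byte 0: (e2 ⊕ f3) ⊕ 61 = 11 ⊕ 61 = 70
byte 1: (f3 ⊕ c4) ⊕ 67 = 37 ⊕ 67 = 50
byte 2: (03 ⊕ 56) ⊕ 65 = 55 ⊕ 65 = 30
byte 3: (cf ⊕ e6) ⊕ 6e = 29 ⊕ 6e = 47
byte 4: (9a ⊕ 6d) ⊕ 74 = f7 ⊕ 74 = 83
byte 5: (af ⊕ 50) ⊕ 20 = ff ⊕ 20 = df
byte 6: (25 ⊕ a6) ⊕ 61 = 83 ⊕ 61 = e2
byte 7: (6e ⊕ 58) ⊕ 62 = 36 ⊕ 62 = 54
byte 8: (87 ⊕ b4) ⊕ 6f = 33 ⊕ 6f = 5c
byte 9: (50 ⊕ 95) ⊕ 72 = c5 ⊕ 72 = b7
byte 10: (25 ⊕ a5) ⊕ 74 = 80 ⊕ 74 = f4
byte 11: (ea ⊕ 31) ⊕ 20 = db ⊕ 20 = fb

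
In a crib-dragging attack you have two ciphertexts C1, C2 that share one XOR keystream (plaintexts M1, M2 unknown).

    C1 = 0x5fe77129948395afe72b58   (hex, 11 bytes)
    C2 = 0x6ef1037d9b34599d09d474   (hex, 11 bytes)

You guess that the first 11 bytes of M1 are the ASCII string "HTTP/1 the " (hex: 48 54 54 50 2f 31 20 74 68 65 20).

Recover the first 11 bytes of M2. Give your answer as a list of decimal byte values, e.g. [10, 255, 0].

First, C1 ⊕ C2 = (M1 ⊕ K) ⊕ (M2 ⊕ K) = M1 ⊕ M2, so the key drops out. Then M2 = (M1 ⊕ M2) ⊕ M1 over the first 11 bytes.
byte 0: (5f xor 6e) xor 48 = 31 xor 48 = 79
byte 1: (e7 xor f1) xor 54 = 16 xor 54 = 42
byte 2: (71 xor 03) xor 54 = 72 xor 54 = 26
byte 3: (29 xor 7d) xor 50 = 54 xor 50 = 04
byte 4: (94 xor 9b) xor 2f = 0f xor 2f = 20
byte 5: (83 xor 34) xor 31 = b7 xor 31 = 86
byte 6: (95 xor 59) xor 20 = cc xor 20 = ec
byte 7: (af xor 9d) xor 74 = 32 xor 74 = 46
byte 8: (e7 xor 09) xor 68 = ee xor 68 = 86
byte 9: (2b xor d4) xor 65 = ff xor 65 = 9a
byte 10: (58 xor 74) xor 20 = 2c xor 20 = 0c

[121, 66, 38, 4, 32, 134, 236, 70, 134, 154, 12]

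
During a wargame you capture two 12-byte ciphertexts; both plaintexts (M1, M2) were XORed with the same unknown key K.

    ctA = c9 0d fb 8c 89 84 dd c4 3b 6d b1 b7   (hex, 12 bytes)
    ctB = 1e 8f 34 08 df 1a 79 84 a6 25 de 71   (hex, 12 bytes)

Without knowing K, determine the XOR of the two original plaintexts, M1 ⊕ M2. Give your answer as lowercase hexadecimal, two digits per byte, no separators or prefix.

d782cf84569ea4409d486fc6

ctA ⊕ ctB = (M1 ⊕ K) ⊕ (M2 ⊕ K) = M1 ⊕ M2 — the shared key cancels under XOR.
byte 0: c9 ^ 1e = d7
byte 1: 0d ^ 8f = 82
byte 2: fb ^ 34 = cf
byte 3: 8c ^ 08 = 84
byte 4: 89 ^ df = 56
byte 5: 84 ^ 1a = 9e
byte 6: dd ^ 79 = a4
byte 7: c4 ^ 84 = 40
byte 8: 3b ^ a6 = 9d
byte 9: 6d ^ 25 = 48
byte 10: b1 ^ de = 6f
byte 11: b7 ^ 71 = c6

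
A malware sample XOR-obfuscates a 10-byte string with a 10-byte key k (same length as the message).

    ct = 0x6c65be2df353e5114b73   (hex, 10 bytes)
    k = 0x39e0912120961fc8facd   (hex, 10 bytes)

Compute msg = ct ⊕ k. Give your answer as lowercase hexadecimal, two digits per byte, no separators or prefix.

55852f0cd3c5fad9b1be

XOR is its own inverse, so applying the key byte-wise gives the result directly.
6c ⊕ 39 = 55
65 ⊕ e0 = 85
be ⊕ 91 = 2f
2d ⊕ 21 = 0c
f3 ⊕ 20 = d3
53 ⊕ 96 = c5
e5 ⊕ 1f = fa
11 ⊕ c8 = d9
4b ⊕ fa = b1
73 ⊕ cd = be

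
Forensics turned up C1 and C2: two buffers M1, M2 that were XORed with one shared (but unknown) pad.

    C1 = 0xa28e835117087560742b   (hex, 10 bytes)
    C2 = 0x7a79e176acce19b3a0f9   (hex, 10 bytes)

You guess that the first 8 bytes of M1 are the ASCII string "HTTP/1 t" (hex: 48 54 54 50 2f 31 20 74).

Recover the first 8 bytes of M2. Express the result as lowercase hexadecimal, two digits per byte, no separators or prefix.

90a3367794f74ca7

First, C1 ⊕ C2 = (M1 ⊕ K) ⊕ (M2 ⊕ K) = M1 ⊕ M2, so the key drops out. Then M2 = (M1 ⊕ M2) ⊕ M1 over the first 8 bytes.
byte 0: (a2 xor 7a) xor 48 = d8 xor 48 = 90
byte 1: (8e xor 79) xor 54 = f7 xor 54 = a3
byte 2: (83 xor e1) xor 54 = 62 xor 54 = 36
byte 3: (51 xor 76) xor 50 = 27 xor 50 = 77
byte 4: (17 xor ac) xor 2f = bb xor 2f = 94
byte 5: (08 xor ce) xor 31 = c6 xor 31 = f7
byte 6: (75 xor 19) xor 20 = 6c xor 20 = 4c
byte 7: (60 xor b3) xor 74 = d3 xor 74 = a7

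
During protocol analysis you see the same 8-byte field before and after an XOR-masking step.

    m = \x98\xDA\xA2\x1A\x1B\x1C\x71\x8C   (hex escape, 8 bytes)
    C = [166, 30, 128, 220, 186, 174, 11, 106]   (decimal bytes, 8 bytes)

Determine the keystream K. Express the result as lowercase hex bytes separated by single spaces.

3e c4 22 c6 a1 b2 7a e6

Since C = m ⊕ K, XORing both sides with m gives K = m ⊕ C.
98 XOR a6 = 3e
da XOR 1e = c4
a2 XOR 80 = 22
1a XOR dc = c6
1b XOR ba = a1
1c XOR ae = b2
71 XOR 0b = 7a
8c XOR 6a = e6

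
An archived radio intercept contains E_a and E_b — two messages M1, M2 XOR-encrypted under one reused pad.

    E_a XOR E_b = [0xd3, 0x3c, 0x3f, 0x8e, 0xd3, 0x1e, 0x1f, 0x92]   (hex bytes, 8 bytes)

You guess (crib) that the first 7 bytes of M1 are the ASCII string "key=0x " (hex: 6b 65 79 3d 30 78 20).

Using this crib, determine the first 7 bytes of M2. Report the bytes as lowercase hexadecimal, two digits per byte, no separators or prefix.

b85946b3e3663f

Since E_a ⊕ E_b = M1 ⊕ M2, XORing with the guessed M1 bytes yields the corresponding M2 bytes: M2 = (E_a ⊕ E_b) ⊕ M1.
d3 ⊕ 6b = b8
3c ⊕ 65 = 59
3f ⊕ 79 = 46
8e ⊕ 3d = b3
d3 ⊕ 30 = e3
1e ⊕ 78 = 66
1f ⊕ 20 = 3f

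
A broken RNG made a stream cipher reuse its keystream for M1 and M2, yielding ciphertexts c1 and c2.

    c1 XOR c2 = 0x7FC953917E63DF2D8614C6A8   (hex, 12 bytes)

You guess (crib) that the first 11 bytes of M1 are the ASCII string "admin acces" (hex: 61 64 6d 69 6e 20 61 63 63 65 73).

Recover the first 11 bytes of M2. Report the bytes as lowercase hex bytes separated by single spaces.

1e ad 3e f8 10 43 be 4e e5 71 b5

Since c1 ⊕ c2 = M1 ⊕ M2, XORing with the guessed M1 bytes yields the corresponding M2 bytes: M2 = (c1 ⊕ c2) ⊕ M1.
byte 0: 7f ⊕ 61 = 1e
byte 1: c9 ⊕ 64 = ad
byte 2: 53 ⊕ 6d = 3e
byte 3: 91 ⊕ 69 = f8
byte 4: 7e ⊕ 6e = 10
byte 5: 63 ⊕ 20 = 43
byte 6: df ⊕ 61 = be
byte 7: 2d ⊕ 63 = 4e
byte 8: 86 ⊕ 63 = e5
byte 9: 14 ⊕ 65 = 71
byte 10: c6 ⊕ 73 = b5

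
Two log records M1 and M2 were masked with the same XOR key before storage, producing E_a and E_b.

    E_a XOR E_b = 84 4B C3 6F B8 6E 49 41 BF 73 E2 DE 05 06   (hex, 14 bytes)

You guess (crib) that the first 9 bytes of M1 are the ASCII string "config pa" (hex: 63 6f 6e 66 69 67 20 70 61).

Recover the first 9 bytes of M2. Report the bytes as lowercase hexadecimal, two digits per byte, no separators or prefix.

Since E_a ⊕ E_b = M1 ⊕ M2, XORing with the guessed M1 bytes yields the corresponding M2 bytes: M2 = (E_a ⊕ E_b) ⊕ M1.
84 xor 63 = e7
4b xor 6f = 24
c3 xor 6e = ad
6f xor 66 = 09
b8 xor 69 = d1
6e xor 67 = 09
49 xor 20 = 69
41 xor 70 = 31
bf xor 61 = de

e724ad09d1096931de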